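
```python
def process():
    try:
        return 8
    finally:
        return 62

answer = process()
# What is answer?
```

Step-by-step execution trace:
1. `process()` enters try: `return 8` sets pending return value 8.
2. Before returning, `finally: return 62` runs and overrides the pending return.
3. process() returns 62 → answer = 62.
Result: 62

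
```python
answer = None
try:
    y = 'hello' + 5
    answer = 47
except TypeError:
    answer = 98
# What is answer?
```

Step-by-step execution trace:
1. `y = 'hello' + 5` raises TypeError.
2. `answer = 47` is not reached.
3. `except TypeError` matches → answer = 98.
Result: 98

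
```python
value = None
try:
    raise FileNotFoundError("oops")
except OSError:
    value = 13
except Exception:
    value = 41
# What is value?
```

Step-by-step execution trace:
1. `raise FileNotFoundError(...)` raises FileNotFoundError.
2. `except OSError` matches (FileNotFoundError is a subclass of OSError) → value = 13.
3. `except Exception` is not reached.
Result: 13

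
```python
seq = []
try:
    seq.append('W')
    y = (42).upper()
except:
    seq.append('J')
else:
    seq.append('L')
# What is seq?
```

Step-by-step execution trace:
1. try: `seq.append('W')` → seq = ['W'].
2. `y = (42).upper()` raises AttributeError.
3. bare `except` matches → `seq.append('J')` → seq = ['W', 'J'].
4. `else` is skipped (an exception was raised).
Result: ['W', 'J']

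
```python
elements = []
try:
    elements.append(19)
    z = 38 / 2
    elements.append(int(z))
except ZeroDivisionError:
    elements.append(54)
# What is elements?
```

Step-by-step execution trace:
1. try: `elements.append(19)` → elements = [19].
2. `z = 38 / 2` → z = 19.0. No exception raised.
3. `elements.append(int(z))` → elements = [19, 19].
4. `except ZeroDivisionError` is skipped (no exception was raised).
Result: [19, 19]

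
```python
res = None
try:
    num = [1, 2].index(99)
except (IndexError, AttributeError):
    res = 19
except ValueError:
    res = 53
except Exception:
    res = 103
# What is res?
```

Step-by-step execution trace:
1. `num = [1, 2].index(99)` raises ValueError.
2. `except (IndexError, AttributeError)` does not match ValueError; skipped.
3. `except ValueError` matches (exact type match) → res = 53.
4. `except Exception` is not reached.
Result: 53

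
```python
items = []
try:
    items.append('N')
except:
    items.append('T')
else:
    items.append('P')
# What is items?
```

Step-by-step execution trace:
1. try: `items.append('N')` → items = ['N']. No exception raised.
2. `except` is skipped.
3. `else` runs (try completed without exception): `items.append('P')` → items = ['N', 'P'].
Result: ['N', 'P']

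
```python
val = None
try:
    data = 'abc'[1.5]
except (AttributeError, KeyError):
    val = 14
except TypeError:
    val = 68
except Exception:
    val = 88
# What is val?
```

Step-by-step execution trace:
1. `data = 'abc'[1.5]` raises TypeError.
2. `except (AttributeError, KeyError)` does not match TypeError; skipped.
3. `except TypeError` matches (exact type match) → val = 68.
4. `except Exception` is not reached.
Result: 68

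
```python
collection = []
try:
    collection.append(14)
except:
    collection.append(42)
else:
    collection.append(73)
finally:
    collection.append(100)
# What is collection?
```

Step-by-step execution trace:
1. try: `collection.append(14)` → collection = [14]. No exception raised.
2. `except` is skipped.
3. `else` runs: `collection.append(73)` → collection = [14, 73].
4. `finally` always runs: `collection.append(100)` → collection = [14, 73, 100].
Result: [14, 73, 100]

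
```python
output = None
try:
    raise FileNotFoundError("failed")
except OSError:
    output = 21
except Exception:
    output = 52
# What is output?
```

Step-by-step execution trace:
1. `raise FileNotFoundError(...)` raises FileNotFoundError.
2. `except OSError` matches (FileNotFoundError is a subclass of OSError) → output = 21.
3. `except Exception` is not reached.
Result: 21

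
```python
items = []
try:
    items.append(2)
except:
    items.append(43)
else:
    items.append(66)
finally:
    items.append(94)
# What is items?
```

Step-by-step execution trace:
1. try: `items.append(2)` → items = [2]. No exception raised.
2. `except` is skipped.
3. `else` runs: `items.append(66)` → items = [2, 66].
4. `finally` always runs: `items.append(94)` → items = [2, 66, 94].
Result: [2, 66, 94]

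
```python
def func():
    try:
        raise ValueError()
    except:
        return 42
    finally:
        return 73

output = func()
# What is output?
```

Step-by-step execution trace:
1. `func()` enters try: `raise ValueError()` raises ValueError.
2. bare `except` matches → `return 42` sets pending return value 42.
3. Before returning, `finally: return 73` runs and overrides the pending return.
4. func() returns 73 → output = 73.
Result: 73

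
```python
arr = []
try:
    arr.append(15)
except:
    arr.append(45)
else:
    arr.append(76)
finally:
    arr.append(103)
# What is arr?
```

Step-by-step execution trace:
1. try: `arr.append(15)` → arr = [15]. No exception raised.
2. `except` is skipped.
3. `else` runs: `arr.append(76)` → arr = [15, 76].
4. `finally` always runs: `arr.append(103)` → arr = [15, 76, 103].
Result: [15, 76, 103]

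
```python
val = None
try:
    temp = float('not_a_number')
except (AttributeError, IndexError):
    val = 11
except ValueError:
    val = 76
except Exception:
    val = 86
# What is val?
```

Step-by-step execution trace:
1. `temp = float('not_a_number')` raises ValueError.
2. `except (AttributeError, IndexError)` does not match ValueError; skipped.
3. `except ValueError` matches (exact type match) → val = 76.
4. `except Exception` is not reached.
Result: 76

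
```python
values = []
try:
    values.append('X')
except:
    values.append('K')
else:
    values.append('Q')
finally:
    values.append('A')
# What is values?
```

Step-by-step execution trace:
1. try: `values.append('X')` → values = ['X']. No exception raised.
2. `except` is skipped.
3. `else` runs: `values.append('Q')` → values = ['X', 'Q'].
4. `finally` always runs: `values.append('A')` → values = ['X', 'Q', 'A'].
Result: ['X', 'Q', 'A']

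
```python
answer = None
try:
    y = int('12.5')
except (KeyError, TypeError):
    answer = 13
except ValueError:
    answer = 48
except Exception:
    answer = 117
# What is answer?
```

Step-by-step execution trace:
1. `y = int('12.5')` raises ValueError.
2. `except (KeyError, TypeError)` does not match ValueError; skipped.
3. `except ValueError` matches (exact type match) → answer = 48.
4. `except Exception` is not reached.
Result: 48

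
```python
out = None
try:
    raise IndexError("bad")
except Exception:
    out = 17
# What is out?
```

Step-by-step execution trace:
1. `raise IndexError(...)` raises IndexError.
2. `except Exception` matches (IndexError is a subclass of Exception) → out = 17.
Result: 17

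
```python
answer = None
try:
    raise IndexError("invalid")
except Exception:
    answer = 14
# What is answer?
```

Step-by-step execution trace:
1. `raise IndexError(...)` raises IndexError.
2. `except Exception` matches (IndexError is a subclass of Exception) → answer = 14.
Result: 14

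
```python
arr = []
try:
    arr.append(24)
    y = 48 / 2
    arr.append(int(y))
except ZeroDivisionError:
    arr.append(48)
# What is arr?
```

Step-by-step execution trace:
1. try: `arr.append(24)` → arr = [24].
2. `y = 48 / 2` → y = 24.0. No exception raised.
3. `arr.append(int(y))` → arr = [24, 24].
4. `except ZeroDivisionError` is skipped (no exception was raised).
Result: [24, 24]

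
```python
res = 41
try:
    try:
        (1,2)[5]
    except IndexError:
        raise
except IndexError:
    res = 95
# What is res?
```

Step-by-step execution trace:
1. Inner try: `(1,2)[5]` raises IndexError.
2. Inner `except IndexError` matches; bare `raise` re-raises the same IndexError.
3. Outer `except IndexError` matches → res = 95.
Result: 95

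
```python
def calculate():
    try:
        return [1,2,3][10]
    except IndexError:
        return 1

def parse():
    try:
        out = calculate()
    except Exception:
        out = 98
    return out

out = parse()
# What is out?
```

Step-by-step execution trace:
1. `parse()` calls `calculate()`.
2. In calculate: `[1,2,3][10]` raises IndexError; `except IndexError` catches it → returns 1.
3. In parse: `out = calculate()` → out = 1. No exception reaches parse.
4. `except Exception` is skipped; parse returns 1.
5. out = 1.
Result: 1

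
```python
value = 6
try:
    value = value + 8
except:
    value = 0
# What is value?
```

Step-by-step execution trace:
1. value starts at 6.
2. try: `value = value + 8` → value = 14. No exception raised.
3. `except` is skipped.
Result: 14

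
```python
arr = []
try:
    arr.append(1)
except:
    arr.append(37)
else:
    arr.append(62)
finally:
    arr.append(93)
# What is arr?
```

Step-by-step execution trace:
1. try: `arr.append(1)` → arr = [1]. No exception raised.
2. `except` is skipped.
3. `else` runs: `arr.append(62)` → arr = [1, 62].
4. `finally` always runs: `arr.append(93)` → arr = [1, 62, 93].
Result: [1, 62, 93]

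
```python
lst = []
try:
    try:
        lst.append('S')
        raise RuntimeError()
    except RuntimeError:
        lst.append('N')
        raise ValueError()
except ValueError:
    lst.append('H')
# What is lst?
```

Step-by-step execution trace:
1. Inner try: `lst.append('S')` → lst = ['S'].
2. `raise RuntimeError()` raises RuntimeError.
3. Inner `except RuntimeError` matches → `lst.append('N')` → lst = ['S', 'N'].
4. `raise ValueError()` raises ValueError; propagates to outer try.
5. Outer `except ValueError` matches → `lst.append('H')` → lst = ['S', 'N', 'H'].
Result: ['S', 'N', 'H']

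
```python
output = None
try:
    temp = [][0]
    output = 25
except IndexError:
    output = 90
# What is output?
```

Step-by-step execution trace:
1. `temp = [][0]` raises IndexError.
2. `output = 25` is not reached.
3. `except IndexError` matches → output = 90.
Result: 90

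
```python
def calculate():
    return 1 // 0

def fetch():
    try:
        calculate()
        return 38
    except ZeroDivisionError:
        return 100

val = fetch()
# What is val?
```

Step-by-step execution trace:
1. `fetch()` calls `calculate()`.
2. `calculate()` evaluates `1 // 0`, which raises ZeroDivisionError; it propagates to the caller.
3. `return 38` is not reached.
4. `except ZeroDivisionError` in fetch matches → returns 100.
5. val = 100.
Result: 100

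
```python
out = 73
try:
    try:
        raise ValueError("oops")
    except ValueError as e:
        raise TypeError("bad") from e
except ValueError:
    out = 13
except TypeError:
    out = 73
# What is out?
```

Step-by-step execution trace:
1. Inner try raises ValueError; inner `except ValueError as e` catches it.
2. `raise TypeError(...) from e` raises TypeError (ValueError is attached as __cause__, but only TypeError is active).
3. Outer `except ValueError` does not match TypeError; skipped.
4. Outer `except TypeError` matches → out = 73.
Result: 73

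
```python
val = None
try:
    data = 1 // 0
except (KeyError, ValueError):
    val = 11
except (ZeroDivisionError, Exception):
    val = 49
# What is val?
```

Step-by-step execution trace:
1. `data = 1 // 0` raises ZeroDivisionError.
2. `except (KeyError, ValueError)` does not match ZeroDivisionError; skipped.
3. `except (ZeroDivisionError, Exception)` matches (ZeroDivisionError is in the tuple) → val = 49.
Result: 49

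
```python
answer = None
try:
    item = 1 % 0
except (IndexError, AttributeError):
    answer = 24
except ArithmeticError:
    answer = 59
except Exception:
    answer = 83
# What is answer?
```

Step-by-step execution trace:
1. `item = 1 % 0` raises ZeroDivisionError.
2. `except (IndexError, AttributeError)` does not match ZeroDivisionError; skipped.
3. `except ArithmeticError` matches (ZeroDivisionError is a subclass of ArithmeticError) → answer = 59.
4. `except Exception` is not reached.
Result: 59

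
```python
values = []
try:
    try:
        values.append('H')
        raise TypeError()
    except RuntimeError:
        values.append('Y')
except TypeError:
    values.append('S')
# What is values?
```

Step-by-step execution trace:
1. Inner try: `values.append('H')` → values = ['H'].
2. `raise TypeError()` raises TypeError.
3. Inner `except RuntimeError` does not match TypeError; exception propagates to outer try.
4. Outer `except TypeError` matches → `values.append('S')` → values = ['H', 'S'].
Result: ['H', 'S']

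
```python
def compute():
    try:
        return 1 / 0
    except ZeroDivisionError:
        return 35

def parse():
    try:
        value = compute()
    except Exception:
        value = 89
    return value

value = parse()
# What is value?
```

Step-by-step execution trace:
1. `parse()` calls `compute()`.
2. In compute: `1 / 0` raises ZeroDivisionError; `except ZeroDivisionError` catches it → returns 35.
3. In parse: `value = compute()` → value = 35. No exception reaches parse.
4. `except Exception` is skipped; parse returns 35.
5. value = 35.
Result: 35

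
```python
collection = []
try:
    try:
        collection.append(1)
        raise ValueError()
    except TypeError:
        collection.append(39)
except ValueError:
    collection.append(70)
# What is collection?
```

Step-by-step execution trace:
1. Inner try: `collection.append(1)` → collection = [1].
2. `raise ValueError()` raises ValueError.
3. Inner `except TypeError` does not match ValueError; exception propagates to outer try.
4. Outer `except ValueError` matches → `collection.append(70)` → collection = [1, 70].
Result: [1, 70]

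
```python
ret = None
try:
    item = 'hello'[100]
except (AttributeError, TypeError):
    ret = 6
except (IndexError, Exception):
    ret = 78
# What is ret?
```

Step-by-step execution trace:
1. `item = 'hello'[100]` raises IndexError.
2. `except (AttributeError, TypeError)` does not match IndexError; skipped.
3. `except (IndexError, Exception)` matches (IndexError is in the tuple) → ret = 78.
Result: 78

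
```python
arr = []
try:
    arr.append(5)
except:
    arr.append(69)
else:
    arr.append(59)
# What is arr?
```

Step-by-step execution trace:
1. try: `arr.append(5)` → arr = [5]. No exception raised.
2. `except` is skipped.
3. `else` runs (try completed without exception): `arr.append(59)` → arr = [5, 59].
Result: [5, 59]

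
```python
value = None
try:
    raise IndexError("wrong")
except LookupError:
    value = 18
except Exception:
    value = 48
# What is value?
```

Step-by-step execution trace:
1. `raise IndexError(...)` raises IndexError.
2. `except LookupError` matches (IndexError is a subclass of LookupError) → value = 18.
3. `except Exception` is not reached.
Result: 18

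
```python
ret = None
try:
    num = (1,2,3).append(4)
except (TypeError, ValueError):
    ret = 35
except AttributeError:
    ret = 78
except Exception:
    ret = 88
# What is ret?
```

Step-by-step execution trace:
1. `num = (1,2,3).append(4)` raises AttributeError.
2. `except (TypeError, ValueError)` does not match AttributeError; skipped.
3. `except AttributeError` matches (exact type match) → ret = 78.
4. `except Exception` is not reached.
Result: 78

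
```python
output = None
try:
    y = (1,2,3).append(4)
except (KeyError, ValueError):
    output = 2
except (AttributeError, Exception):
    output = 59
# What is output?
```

Step-by-step execution trace:
1. `y = (1,2,3).append(4)` raises AttributeError.
2. `except (KeyError, ValueError)` does not match AttributeError; skipped.
3. `except (AttributeError, Exception)` matches (AttributeError is in the tuple) → output = 59.
Result: 59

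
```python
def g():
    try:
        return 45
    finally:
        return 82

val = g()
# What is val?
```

Step-by-step execution trace:
1. `g()` enters try: `return 45` sets pending return value 45.
2. Before returning, `finally: return 82` runs and overrides the pending return.
3. g() returns 82 → val = 82.
Result: 82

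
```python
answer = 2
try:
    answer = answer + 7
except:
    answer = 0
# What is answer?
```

Step-by-step execution trace:
1. answer starts at 2.
2. try: `answer = answer + 7` → answer = 9. No exception raised.
3. `except` is skipped.
Result: 9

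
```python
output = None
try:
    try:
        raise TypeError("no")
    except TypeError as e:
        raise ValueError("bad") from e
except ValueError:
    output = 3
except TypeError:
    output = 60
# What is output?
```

Step-by-step execution trace:
1. Inner try raises TypeError; inner `except TypeError as e` catches it.
2. `raise ValueError(...) from e` raises ValueError (TypeError is attached as __cause__, but only ValueError is active).
3. Outer `except ValueError` matches → output = 3.
4. `except TypeError` is not reached.
Result: 3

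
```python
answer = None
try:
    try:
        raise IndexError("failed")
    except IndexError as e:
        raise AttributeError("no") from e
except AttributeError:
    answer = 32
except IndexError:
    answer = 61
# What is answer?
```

Step-by-step execution trace:
1. Inner try raises IndexError; inner `except IndexError as e` catches it.
2. `raise AttributeError(...) from e` raises AttributeError (IndexError is attached as __cause__, but only AttributeError is active).
3. Outer `except AttributeError` matches → answer = 32.
4. `except IndexError` is not reached.
Result: 32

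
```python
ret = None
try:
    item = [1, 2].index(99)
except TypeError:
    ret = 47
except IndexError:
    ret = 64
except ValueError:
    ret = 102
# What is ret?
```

Step-by-step execution trace:
1. `item = [1, 2].index(99)` raises ValueError.
2. `except TypeError` does not match ValueError; skipped.
3. `except IndexError` does not match ValueError; skipped.
4. `except ValueError` matches → ret = 102.
Result: 102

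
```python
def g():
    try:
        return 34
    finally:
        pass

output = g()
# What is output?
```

Step-by-step execution trace:
1. `g()` enters try: `return 34` sets pending return value 34.
2. Before returning, `finally: pass` runs (no effect).
3. g() returns 34 → output = 34.
Result: 34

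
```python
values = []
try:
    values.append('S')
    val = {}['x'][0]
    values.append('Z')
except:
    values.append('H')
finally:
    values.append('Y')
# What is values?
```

Step-by-step execution trace:
1. try: `values.append('S')` → values = ['S'].
2. `val = {}['x'][0]` raises KeyError; `values.append('Z')` is not reached.
3. bare `except` matches → `values.append('H')` → values = ['S', 'H'].
4. finally always runs: `values.append('Y')` → values = ['S', 'H', 'Y'].
Result: ['S', 'H', 'Y']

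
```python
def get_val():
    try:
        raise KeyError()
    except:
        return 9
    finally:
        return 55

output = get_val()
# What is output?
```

Step-by-step execution trace:
1. `get_val()` enters try: `raise KeyError()` raises KeyError.
2. bare `except` matches → `return 9` sets pending return value 9.
3. Before returning, `finally: return 55` runs and overrides the pending return.
4. get_val() returns 55 → output = 55.
Result: 55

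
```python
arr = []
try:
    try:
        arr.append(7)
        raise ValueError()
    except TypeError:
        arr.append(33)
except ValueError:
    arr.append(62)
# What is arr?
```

Step-by-step execution trace:
1. Inner try: `arr.append(7)` → arr = [7].
2. `raise ValueError()` raises ValueError.
3. Inner `except TypeError` does not match ValueError; exception propagates to outer try.
4. Outer `except ValueError` matches → `arr.append(62)` → arr = [7, 62].
Result: [7, 62]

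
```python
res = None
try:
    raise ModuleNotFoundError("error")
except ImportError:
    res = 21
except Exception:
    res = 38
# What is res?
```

Step-by-step execution trace:
1. `raise ModuleNotFoundError(...)` raises ModuleNotFoundError.
2. `except ImportError` matches (ModuleNotFoundError is a subclass of ImportError) → res = 21.
3. `except Exception` is not reached.
Result: 21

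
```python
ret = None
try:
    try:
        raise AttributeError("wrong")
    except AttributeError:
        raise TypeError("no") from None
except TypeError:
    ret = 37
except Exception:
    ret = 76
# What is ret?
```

Step-by-step execution trace:
1. Inner try raises AttributeError; inner `except AttributeError` catches it.
2. `raise TypeError(...) from None` raises TypeError (from None suppresses __context__, but the active exception is still TypeError).
3. Outer `except TypeError` matches → ret = 37.
4. `except Exception` is not reached.
Result: 37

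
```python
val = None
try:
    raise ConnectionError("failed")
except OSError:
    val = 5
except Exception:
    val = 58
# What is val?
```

Step-by-step execution trace:
1. `raise ConnectionError(...)` raises ConnectionError.
2. `except OSError` matches (ConnectionError is a subclass of OSError) → val = 5.
3. `except Exception` is not reached.
Result: 5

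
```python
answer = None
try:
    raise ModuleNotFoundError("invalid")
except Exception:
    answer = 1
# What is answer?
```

Step-by-step execution trace:
1. `raise ModuleNotFoundError(...)` raises ModuleNotFoundError.
2. `except Exception` matches (ModuleNotFoundError is a subclass of Exception) → answer = 1.
Result: 1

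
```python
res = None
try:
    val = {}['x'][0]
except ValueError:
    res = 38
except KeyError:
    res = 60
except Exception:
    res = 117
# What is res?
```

Step-by-step execution trace:
1. `val = {}['x'][0]` raises KeyError.
2. `except ValueError` does not match KeyError; skipped.
3. `except KeyError` matches → res = 60.
4. Remaining except clauses are skipped.
Result: 60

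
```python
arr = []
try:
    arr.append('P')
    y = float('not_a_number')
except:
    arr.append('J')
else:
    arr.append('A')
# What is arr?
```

Step-by-step execution trace:
1. try: `arr.append('P')` → arr = ['P'].
2. `y = float('not_a_number')` raises ValueError.
3. bare `except` matches → `arr.append('J')` → arr = ['P', 'J'].
4. `else` is skipped (an exception was raised).
Result: ['P', 'J']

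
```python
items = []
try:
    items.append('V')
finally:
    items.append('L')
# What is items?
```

Step-by-step execution trace:
1. try: `items.append('V')` → items = ['V'].
2. The try body completes without raising.
3. finally always runs: `items.append('L')` → items = ['V', 'L'].
Result: ['V', 'L']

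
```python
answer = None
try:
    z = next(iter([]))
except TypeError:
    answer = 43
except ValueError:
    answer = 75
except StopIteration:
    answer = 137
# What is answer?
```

Step-by-step execution trace:
1. `z = next(iter([]))` raises StopIteration.
2. `except TypeError` does not match StopIteration; skipped.
3. `except ValueError` does not match StopIteration; skipped.
4. `except StopIteration` matches → answer = 137.
Result: 137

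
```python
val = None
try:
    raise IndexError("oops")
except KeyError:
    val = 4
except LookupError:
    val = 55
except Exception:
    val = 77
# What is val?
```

Step-by-step execution trace:
1. `raise IndexError(...)` raises IndexError.
2. `except KeyError` does not match (IndexError is not a subclass of KeyError); skipped.
3. `except LookupError` matches (IndexError is a subclass of LookupError) → val = 55.
4. `except Exception` is not reached.
Result: 55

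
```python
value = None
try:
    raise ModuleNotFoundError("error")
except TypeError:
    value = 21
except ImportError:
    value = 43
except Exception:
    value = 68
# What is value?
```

Step-by-step execution trace:
1. `raise ModuleNotFoundError(...)` raises ModuleNotFoundError.
2. `except TypeError` does not match (ModuleNotFoundError is not a subclass of TypeError); skipped.
3. `except ImportError` matches (ModuleNotFoundError is a subclass of ImportError) → value = 43.
4. `except Exception` is not reached.
Result: 43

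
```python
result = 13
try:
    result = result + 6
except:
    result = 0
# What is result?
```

Step-by-step execution trace:
1. result starts at 13.
2. try: `result = result + 6` → result = 19. No exception raised.
3. `except` is skipped.
Result: 19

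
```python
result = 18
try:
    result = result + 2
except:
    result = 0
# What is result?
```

Step-by-step execution trace:
1. result starts at 18.
2. try: `result = result + 2` → result = 20. No exception raised.
3. `except` is skipped.
Result: 20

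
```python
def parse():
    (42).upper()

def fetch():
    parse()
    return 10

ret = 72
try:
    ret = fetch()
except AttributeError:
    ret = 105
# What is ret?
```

Step-by-step execution trace:
1. ret starts at 72.
2. try: `fetch()` calls `parse()`.
3. `parse()` evaluates `(42).upper()`, which raises AttributeError; it propagates through fetch (uncaught).
4. `return 10` in fetch is not reached; the assignment to ret does not complete.
5. `except AttributeError` matches → ret = 105.
Result: 105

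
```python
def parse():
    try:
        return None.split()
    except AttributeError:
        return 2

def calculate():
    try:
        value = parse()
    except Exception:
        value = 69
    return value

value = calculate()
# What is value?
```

Step-by-step execution trace:
1. `calculate()` calls `parse()`.
2. In parse: `None.split()` raises AttributeError; `except AttributeError` catches it → returns 2.
3. In calculate: `value = parse()` → value = 2. No exception reaches calculate.
4. `except Exception` is skipped; calculate returns 2.
5. value = 2.
Result: 2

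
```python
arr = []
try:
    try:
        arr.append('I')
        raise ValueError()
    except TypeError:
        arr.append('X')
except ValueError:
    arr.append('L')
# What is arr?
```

Step-by-step execution trace:
1. Inner try: `arr.append('I')` → arr = ['I'].
2. `raise ValueError()` raises ValueError.
3. Inner `except TypeError` does not match ValueError; exception propagates to outer try.
4. Outer `except ValueError` matches → `arr.append('L')` → arr = ['I', 'L'].
Result: ['I', 'L']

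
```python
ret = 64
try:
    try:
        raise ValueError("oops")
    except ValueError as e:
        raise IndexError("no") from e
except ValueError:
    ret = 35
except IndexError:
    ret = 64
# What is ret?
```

Step-by-step execution trace:
1. Inner try raises ValueError; inner `except ValueError as e` catches it.
2. `raise IndexError(...) from e` raises IndexError (ValueError is attached as __cause__, but only IndexError is active).
3. Outer `except ValueError` does not match IndexError; skipped.
4. Outer `except IndexError` matches → ret = 64.
Result: 64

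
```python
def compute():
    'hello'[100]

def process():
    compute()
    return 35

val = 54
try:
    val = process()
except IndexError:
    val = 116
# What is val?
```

Step-by-step execution trace:
1. val starts at 54.
2. try: `process()` calls `compute()`.
3. `compute()` evaluates `'hello'[100]`, which raises IndexError; it propagates through process (uncaught).
4. `return 35` in process is not reached; the assignment to val does not complete.
5. `except IndexError` matches → val = 116.
Result: 116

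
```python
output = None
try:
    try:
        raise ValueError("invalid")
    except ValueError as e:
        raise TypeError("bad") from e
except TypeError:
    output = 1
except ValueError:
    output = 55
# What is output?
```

Step-by-step execution trace:
1. Inner try raises ValueError; inner `except ValueError as e` catches it.
2. `raise TypeError(...) from e` raises TypeError (ValueError is attached as __cause__, but only TypeError is active).
3. Outer `except TypeError` matches → output = 1.
4. `except ValueError` is not reached.
Result: 1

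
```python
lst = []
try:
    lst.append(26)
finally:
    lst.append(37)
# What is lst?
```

Step-by-step execution trace:
1. try: `lst.append(26)` → lst = [26].
2. The try body completes without raising.
3. finally always runs: `lst.append(37)` → lst = [26, 37].
Result: [26, 37]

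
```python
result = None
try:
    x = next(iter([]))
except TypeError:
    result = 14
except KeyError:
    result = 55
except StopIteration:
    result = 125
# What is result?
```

Step-by-step execution trace:
1. `x = next(iter([]))` raises StopIteration.
2. `except TypeError` does not match StopIteration; skipped.
3. `except KeyError` does not match StopIteration; skipped.
4. `except StopIteration` matches → result = 125.
Result: 125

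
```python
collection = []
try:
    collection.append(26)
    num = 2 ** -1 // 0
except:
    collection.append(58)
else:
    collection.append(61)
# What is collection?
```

Step-by-step execution trace:
1. try: `collection.append(26)` → collection = [26].
2. `num = 2 ** -1 // 0` raises ZeroDivisionError.
3. bare `except` matches → `collection.append(58)` → collection = [26, 58].
4. `else` is skipped (an exception was raised).
Result: [26, 58]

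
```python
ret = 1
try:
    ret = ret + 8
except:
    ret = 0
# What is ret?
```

Step-by-step execution trace:
1. ret starts at 1.
2. try: `ret = ret + 8` → ret = 9. No exception raised.
3. `except` is skipped.
Result: 9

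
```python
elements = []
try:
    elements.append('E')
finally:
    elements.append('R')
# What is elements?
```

Step-by-step execution trace:
1. try: `elements.append('E')` → elements = ['E'].
2. The try body completes without raising.
3. finally always runs: `elements.append('R')` → elements = ['E', 'R'].
Result: ['E', 'R']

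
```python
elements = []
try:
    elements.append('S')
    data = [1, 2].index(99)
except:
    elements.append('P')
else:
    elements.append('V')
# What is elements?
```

Step-by-step execution trace:
1. try: `elements.append('S')` → elements = ['S'].
2. `data = [1, 2].index(99)` raises ValueError.
3. bare `except` matches → `elements.append('P')` → elements = ['S', 'P'].
4. `else` is skipped (an exception was raised).
Result: ['S', 'P']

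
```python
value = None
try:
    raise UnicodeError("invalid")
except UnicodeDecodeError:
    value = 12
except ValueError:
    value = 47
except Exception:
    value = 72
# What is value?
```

Step-by-step execution trace:
1. `raise UnicodeError(...)` raises UnicodeError.
2. `except UnicodeDecodeError` does not match (UnicodeError is not a subclass of UnicodeDecodeError); skipped.
3. `except ValueError` matches (UnicodeError is a subclass of ValueError) → value = 47.
4. `except Exception` is not reached.
Result: 47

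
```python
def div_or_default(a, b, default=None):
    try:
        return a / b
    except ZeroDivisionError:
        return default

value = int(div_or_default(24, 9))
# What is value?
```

Step-by-step execution trace:
1. `div_or_default(24, 9)` enters try: `return 24 / 9` → returns 2.6666666666666665. No exception raised.
2. `except ZeroDivisionError` is skipped.
3. `int(2.6666666666666665)` → 2 → value = 2.
Result: 2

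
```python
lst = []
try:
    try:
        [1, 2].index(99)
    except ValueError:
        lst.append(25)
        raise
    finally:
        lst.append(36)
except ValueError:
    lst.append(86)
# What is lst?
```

Step-by-step execution trace:
1. Inner try: `[1, 2].index(99)` raises ValueError.
2. Inner `except ValueError` matches → `lst.append(25)` → lst = [25].
3. bare `raise` re-raises ValueError.
4. Inner `finally` runs during unwinding: `lst.append(36)` → lst = [25, 36].
5. Outer `except ValueError` matches → `lst.append(86)` → lst = [25, 36, 86].
Result: [25, 36, 86]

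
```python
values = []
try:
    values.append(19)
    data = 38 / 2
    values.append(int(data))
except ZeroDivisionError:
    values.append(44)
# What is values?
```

Step-by-step execution trace:
1. try: `values.append(19)` → values = [19].
2. `data = 38 / 2` → data = 19.0. No exception raised.
3. `values.append(int(data))` → values = [19, 19].
4. `except ZeroDivisionError` is skipped (no exception was raised).
Result: [19, 19]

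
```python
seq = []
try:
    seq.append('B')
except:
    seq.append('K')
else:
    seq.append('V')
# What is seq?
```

Step-by-step execution trace:
1. try: `seq.append('B')` → seq = ['B']. No exception raised.
2. `except` is skipped.
3. `else` runs (try completed without exception): `seq.append('V')` → seq = ['B', 'V'].
Result: ['B', 'V']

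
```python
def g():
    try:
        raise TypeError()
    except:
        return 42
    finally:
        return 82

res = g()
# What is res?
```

Step-by-step execution trace:
1. `g()` enters try: `raise TypeError()` raises TypeError.
2. bare `except` matches → `return 42` sets pending return value 42.
3. Before returning, `finally: return 82` runs and overrides the pending return.
4. g() returns 82 → res = 82.
Result: 82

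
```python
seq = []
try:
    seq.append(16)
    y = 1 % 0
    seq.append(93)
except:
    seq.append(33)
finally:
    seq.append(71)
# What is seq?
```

Step-by-step execution trace:
1. try: `seq.append(16)` → seq = [16].
2. `y = 1 % 0` raises ZeroDivisionError; `seq.append(93)` is not reached.
3. bare `except` matches → `seq.append(33)` → seq = [16, 33].
4. finally always runs: `seq.append(71)` → seq = [16, 33, 71].
Result: [16, 33, 71]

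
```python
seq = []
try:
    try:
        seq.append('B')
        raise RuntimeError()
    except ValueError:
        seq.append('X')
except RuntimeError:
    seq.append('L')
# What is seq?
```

Step-by-step execution trace:
1. Inner try: `seq.append('B')` → seq = ['B'].
2. `raise RuntimeError()` raises RuntimeError.
3. Inner `except ValueError` does not match RuntimeError; exception propagates to outer try.
4. Outer `except RuntimeError` matches → `seq.append('L')` → seq = ['B', 'L'].
Result: ['B', 'L']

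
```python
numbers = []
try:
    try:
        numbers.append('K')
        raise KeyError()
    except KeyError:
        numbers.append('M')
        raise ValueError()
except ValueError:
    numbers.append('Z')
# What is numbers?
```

Step-by-step execution trace:
1. Inner try: `numbers.append('K')` → numbers = ['K'].
2. `raise KeyError()` raises KeyError.
3. Inner `except KeyError` matches → `numbers.append('M')` → numbers = ['K', 'M'].
4. `raise ValueError()` raises ValueError; propagates to outer try.
5. Outer `except ValueError` matches → `numbers.append('Z')` → numbers = ['K', 'M', 'Z'].
Result: ['K', 'M', 'Z']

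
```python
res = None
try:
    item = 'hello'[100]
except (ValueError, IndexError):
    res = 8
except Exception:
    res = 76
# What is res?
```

Step-by-step execution trace:
1. `item = 'hello'[100]` raises IndexError.
2. `except (ValueError, IndexError)` matches (IndexError is in the tuple) → res = 8.
3. `except Exception` is not reached.
Result: 8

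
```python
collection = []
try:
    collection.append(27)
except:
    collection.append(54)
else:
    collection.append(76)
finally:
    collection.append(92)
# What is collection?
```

Step-by-step execution trace:
1. try: `collection.append(27)` → collection = [27]. No exception raised.
2. `except` is skipped.
3. `else` runs: `collection.append(76)` → collection = [27, 76].
4. `finally` always runs: `collection.append(92)` → collection = [27, 76, 92].
Result: [27, 76, 92]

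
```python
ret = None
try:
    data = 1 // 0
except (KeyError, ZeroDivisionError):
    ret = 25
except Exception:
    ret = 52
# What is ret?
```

Step-by-step execution trace:
1. `data = 1 // 0` raises ZeroDivisionError.
2. `except (KeyError, ZeroDivisionError)` matches (ZeroDivisionError is in the tuple) → ret = 25.
3. `except Exception` is not reached.
Result: 25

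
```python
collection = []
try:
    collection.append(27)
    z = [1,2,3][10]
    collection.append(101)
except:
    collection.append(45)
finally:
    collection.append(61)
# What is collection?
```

Step-by-step execution trace:
1. try: `collection.append(27)` → collection = [27].
2. `z = [1,2,3][10]` raises IndexError; `collection.append(101)` is not reached.
3. bare `except` matches → `collection.append(45)` → collection = [27, 45].
4. finally always runs: `collection.append(61)` → collection = [27, 45, 61].
Result: [27, 45, 61]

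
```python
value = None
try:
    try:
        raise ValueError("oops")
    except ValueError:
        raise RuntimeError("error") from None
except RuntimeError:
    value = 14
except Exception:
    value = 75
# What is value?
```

Step-by-step execution trace:
1. Inner try raises ValueError; inner `except ValueError` catches it.
2. `raise RuntimeError(...) from None` raises RuntimeError (from None suppresses __context__, but the active exception is still RuntimeError).
3. Outer `except RuntimeError` matches → value = 14.
4. `except Exception` is not reached.
Result: 14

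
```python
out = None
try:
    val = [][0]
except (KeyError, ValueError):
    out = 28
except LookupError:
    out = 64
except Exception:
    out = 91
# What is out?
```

Step-by-step execution trace:
1. `val = [][0]` raises IndexError.
2. `except (KeyError, ValueError)` does not match IndexError; skipped.
3. `except LookupError` matches (IndexError is a subclass of LookupError) → out = 64.
4. `except Exception` is not reached.
Result: 64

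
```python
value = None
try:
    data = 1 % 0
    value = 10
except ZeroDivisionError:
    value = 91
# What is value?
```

Step-by-step execution trace:
1. `data = 1 % 0` raises ZeroDivisionError.
2. `value = 10` is not reached.
3. `except ZeroDivisionError` matches → value = 91.
Result: 91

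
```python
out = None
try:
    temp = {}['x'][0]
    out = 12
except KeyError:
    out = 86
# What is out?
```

Step-by-step execution trace:
1. `temp = {}['x'][0]` raises KeyError.
2. `out = 12` is not reached.
3. `except KeyError` matches → out = 86.
Result: 86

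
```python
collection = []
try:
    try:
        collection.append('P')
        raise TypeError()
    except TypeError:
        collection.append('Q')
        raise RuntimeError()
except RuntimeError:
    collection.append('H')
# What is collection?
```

Step-by-step execution trace:
1. Inner try: `collection.append('P')` → collection = ['P'].
2. `raise TypeError()` raises TypeError.
3. Inner `except TypeError` matches → `collection.append('Q')` → collection = ['P', 'Q'].
4. `raise RuntimeError()` raises RuntimeError; propagates to outer try.
5. Outer `except RuntimeError` matches → `collection.append('H')` → collection = ['P', 'Q', 'H'].
Result: ['P', 'Q', 'H']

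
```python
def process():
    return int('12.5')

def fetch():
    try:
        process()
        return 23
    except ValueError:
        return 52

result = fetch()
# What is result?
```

Step-by-step execution trace:
1. `fetch()` calls `process()`.
2. `process()` evaluates `int('12.5')`, which raises ValueError; it propagates to the caller.
3. `return 23` is not reached.
4. `except ValueError` in fetch matches → returns 52.
5. result = 52.
Result: 52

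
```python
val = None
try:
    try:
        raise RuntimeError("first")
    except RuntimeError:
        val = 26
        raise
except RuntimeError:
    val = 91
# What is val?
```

Step-by-step execution trace:
1. Inner try: `raise RuntimeError("first")` raises RuntimeError.
2. Inner `except RuntimeError` matches → val = 26.
3. bare `raise` re-raises the same RuntimeError.
4. Outer `except RuntimeError` matches → val = 91.
Result: 91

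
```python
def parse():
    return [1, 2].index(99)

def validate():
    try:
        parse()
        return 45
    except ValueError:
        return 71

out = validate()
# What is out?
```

Step-by-step execution trace:
1. `validate()` calls `parse()`.
2. `parse()` evaluates `[1, 2].index(99)`, which raises ValueError; it propagates to the caller.
3. `return 45` is not reached.
4. `except ValueError` in validate matches → returns 71.
5. out = 71.
Result: 71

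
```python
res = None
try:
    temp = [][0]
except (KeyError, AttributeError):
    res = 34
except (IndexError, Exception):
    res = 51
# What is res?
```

Step-by-step execution trace:
1. `temp = [][0]` raises IndexError.
2. `except (KeyError, AttributeError)` does not match IndexError; skipped.
3. `except (IndexError, Exception)` matches (IndexError is in the tuple) → res = 51.
Result: 51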